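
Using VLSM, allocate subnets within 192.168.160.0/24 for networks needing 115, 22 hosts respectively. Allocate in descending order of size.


115 hosts -> /25 (126 usable): 192.168.160.0/25
22 hosts -> /27 (30 usable): 192.168.160.128/27
Allocation: 192.168.160.0/25 (115 hosts, 126 usable); 192.168.160.128/27 (22 hosts, 30 usable)


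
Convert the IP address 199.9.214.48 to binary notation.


199 = 11000111
9 = 00001001
214 = 11010110
48 = 00110000
Binary: 11000111.00001001.11010110.00110000


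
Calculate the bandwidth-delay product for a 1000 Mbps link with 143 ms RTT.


BDP = bandwidth * RTT
= 1000 Mbps * 143 ms
= 1000 * 1e6 * 143 / 1000 bits
= 143000000 bits
= 17875000 bytes
= 17456.0547 KB
BDP = 143000000 bits (17875000 bytes)


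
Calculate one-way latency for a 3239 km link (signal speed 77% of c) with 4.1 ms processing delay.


Speed = 0.77 * 3e5 km/s = 231000 km/s
Propagation delay = 3239 / 231000 = 0.014 s = 14.0216 ms
Processing delay = 4.1 ms
Total one-way latency = 18.1216 ms


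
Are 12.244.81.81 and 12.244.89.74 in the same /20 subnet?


Mask: 255.255.240.0
12.244.81.81 AND mask = 12.244.80.0
12.244.89.74 AND mask = 12.244.80.0
Yes, same subnet (12.244.80.0)


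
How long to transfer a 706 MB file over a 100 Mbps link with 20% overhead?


Effective throughput = 100 * (1 - 20/100) = 80 Mbps
File size in Mb = 706 * 8 = 5648 Mb
Time = 5648 / 80
Time = 70.6 seconds


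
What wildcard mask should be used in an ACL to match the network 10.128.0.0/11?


Subnet mask: 255.224.0.0
Wildcard = 255.255.255.255 - subnet mask
255 - 255 = 0
255 - 224 = 31
255 - 0 = 255
255 - 0 = 255
Wildcard: 0.31.255.255


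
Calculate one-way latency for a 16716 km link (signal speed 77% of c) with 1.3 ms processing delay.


Speed = 0.77 * 3e5 km/s = 231000 km/s
Propagation delay = 16716 / 231000 = 0.0724 s = 72.3636 ms
Processing delay = 1.3 ms
Total one-way latency = 73.6636 ms


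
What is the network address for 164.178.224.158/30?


IP:   10100100.10110010.11100000.10011110
Mask: 11111111.11111111.11111111.11111100
AND operation:
Net:  10100100.10110010.11100000.10011100
Network: 164.178.224.156/30


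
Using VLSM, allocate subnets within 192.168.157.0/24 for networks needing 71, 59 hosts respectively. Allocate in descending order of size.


71 hosts -> /25 (126 usable): 192.168.157.0/25
59 hosts -> /26 (62 usable): 192.168.157.128/26
Allocation: 192.168.157.0/25 (71 hosts, 126 usable); 192.168.157.128/26 (59 hosts, 62 usable)


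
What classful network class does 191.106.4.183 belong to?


First octet: 191
Binary: 10111111
10xxxxxx -> Class B (128-191)
Class B, default mask 255.255.0.0 (/16)


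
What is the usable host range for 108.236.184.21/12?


Network: 108.224.0.0
Broadcast: 108.239.255.255
First usable = network + 1
Last usable = broadcast - 1
Range: 108.224.0.1 to 108.239.255.254


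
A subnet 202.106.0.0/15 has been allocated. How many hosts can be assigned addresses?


Host bits = 32 - 15 = 17
Total addresses = 2^17 = 131072
Usable = total - 2 (network and broadcast)
Usable hosts: 131070


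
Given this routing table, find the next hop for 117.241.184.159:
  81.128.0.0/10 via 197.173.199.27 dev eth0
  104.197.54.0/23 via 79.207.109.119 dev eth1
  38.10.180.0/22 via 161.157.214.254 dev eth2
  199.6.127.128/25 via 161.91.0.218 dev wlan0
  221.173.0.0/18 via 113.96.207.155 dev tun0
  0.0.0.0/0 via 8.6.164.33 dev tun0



Longest prefix match for 117.241.184.159:
  /10 81.128.0.0: no
  /23 104.197.54.0: no
  /22 38.10.180.0: no
  /25 199.6.127.128: no
  /18 221.173.0.0: no
  /0 0.0.0.0: MATCH
Selected: next-hop 8.6.164.33 via tun0 (matched /0)


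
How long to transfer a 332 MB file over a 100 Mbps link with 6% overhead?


Effective throughput = 100 * (1 - 6/100) = 94 Mbps
File size in Mb = 332 * 8 = 2656 Mb
Time = 2656 / 94
Time = 28.2553 seconds


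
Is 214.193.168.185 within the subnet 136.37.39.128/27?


Subnet network: 136.37.39.128
Test IP AND mask: 214.193.168.160
No, 214.193.168.185 is not in 136.37.39.128/27


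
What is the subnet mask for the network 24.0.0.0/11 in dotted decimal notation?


/11 means 11 network bits, 21 host bits
Binary: 11111111111000000000000000000000
Mask: 255.224.0.0


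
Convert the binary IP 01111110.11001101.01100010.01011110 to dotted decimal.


01111110 = 126
11001101 = 205
01100010 = 98
01011110 = 94
IP: 126.205.98.94


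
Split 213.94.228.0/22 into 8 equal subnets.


New prefix = 22 + 3 = 25
Each subnet has 128 addresses
  213.94.228.0/25
  213.94.228.128/25
  213.94.229.0/25
  213.94.229.128/25
  213.94.230.0/25
  213.94.230.128/25
  213.94.231.0/25
  213.94.231.128/25
Subnets: 213.94.228.0/25, 213.94.228.128/25, 213.94.229.0/25, 213.94.229.128/25, 213.94.230.0/25, 213.94.230.128/25, 213.94.231.0/25, 213.94.231.128/25


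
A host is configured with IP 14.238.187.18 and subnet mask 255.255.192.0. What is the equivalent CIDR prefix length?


Binary: 11111111.11111111.11000000.00000000
Count leading 1s
Prefix: /18


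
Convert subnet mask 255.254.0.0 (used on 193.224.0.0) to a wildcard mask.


Subnet mask: 255.254.0.0
Wildcard = 255.255.255.255 - subnet mask
255 - 255 = 0
255 - 254 = 1
255 - 0 = 255
255 - 0 = 255
Wildcard: 0.1.255.255


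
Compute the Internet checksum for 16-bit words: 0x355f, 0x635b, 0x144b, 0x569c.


Sum all words (with carry folding):
+ 0x355f = 0x355f
+ 0x635b = 0x98ba
+ 0x144b = 0xad05
+ 0x569c = 0x03a2
One's complement: ~0x03a2
Checksum = 0xfc5d


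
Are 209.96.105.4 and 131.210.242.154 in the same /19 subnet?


Mask: 255.255.224.0
209.96.105.4 AND mask = 209.96.96.0
131.210.242.154 AND mask = 131.210.224.0
No, different subnets (209.96.96.0 vs 131.210.224.0)


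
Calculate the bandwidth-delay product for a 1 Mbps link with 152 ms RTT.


BDP = bandwidth * RTT
= 1 Mbps * 152 ms
= 1 * 1e6 * 152 / 1000 bits
= 152000 bits
= 19000 bytes
= 18.5547 KB
BDP = 152000 bits (19000 bytes)


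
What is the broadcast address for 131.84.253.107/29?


Network: 131.84.253.104/29
Host bits = 3
Set all host bits to 1:
Broadcast: 131.84.253.111


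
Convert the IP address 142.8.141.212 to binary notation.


142 = 10001110
8 = 00001000
141 = 10001101
212 = 11010100
Binary: 10001110.00001000.10001101.11010100


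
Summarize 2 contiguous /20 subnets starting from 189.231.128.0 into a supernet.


Original prefix: /20
Number of subnets: 2 = 2^1
New prefix = 20 - 1 = 19
Supernet: 189.231.128.0/19


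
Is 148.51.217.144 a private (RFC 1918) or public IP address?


RFC 1918 private ranges:
  10.0.0.0/8 (10.0.0.0 - 10.255.255.255)
  172.16.0.0/12 (172.16.0.0 - 172.31.255.255)
  192.168.0.0/16 (192.168.0.0 - 192.168.255.255)
Public (not in any RFC 1918 range)


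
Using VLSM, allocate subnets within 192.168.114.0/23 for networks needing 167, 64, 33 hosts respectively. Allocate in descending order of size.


167 hosts -> /24 (254 usable): 192.168.114.0/24
64 hosts -> /25 (126 usable): 192.168.115.0/25
33 hosts -> /26 (62 usable): 192.168.115.128/26
Allocation: 192.168.114.0/24 (167 hosts, 254 usable); 192.168.115.0/25 (64 hosts, 126 usable); 192.168.115.128/26 (33 hosts, 62 usable)


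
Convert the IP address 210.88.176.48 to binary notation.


210 = 11010010
88 = 01011000
176 = 10110000
48 = 00110000
Binary: 11010010.01011000.10110000.00110000


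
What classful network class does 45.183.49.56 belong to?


First octet: 45
Binary: 00101101
0xxxxxxx -> Class A (1-126)
Class A, default mask 255.0.0.0 (/8)


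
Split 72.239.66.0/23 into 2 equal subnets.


New prefix = 23 + 1 = 24
Each subnet has 256 addresses
  72.239.66.0/24
  72.239.67.0/24
Subnets: 72.239.66.0/24, 72.239.67.0/24


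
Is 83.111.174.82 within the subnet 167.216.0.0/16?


Subnet network: 167.216.0.0
Test IP AND mask: 83.111.0.0
No, 83.111.174.82 is not in 167.216.0.0/16


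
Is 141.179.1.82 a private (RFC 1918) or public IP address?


RFC 1918 private ranges:
  10.0.0.0/8 (10.0.0.0 - 10.255.255.255)
  172.16.0.0/12 (172.16.0.0 - 172.31.255.255)
  192.168.0.0/16 (192.168.0.0 - 192.168.255.255)
Public (not in any RFC 1918 range)


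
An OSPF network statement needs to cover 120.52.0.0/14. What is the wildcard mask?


Subnet mask: 255.252.0.0
Wildcard = 255.255.255.255 - subnet mask
255 - 255 = 0
255 - 252 = 3
255 - 0 = 255
255 - 0 = 255
Wildcard: 0.3.255.255


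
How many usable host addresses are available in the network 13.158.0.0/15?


Host bits = 32 - 15 = 17
Total addresses = 2^17 = 131072
Usable = total - 2 (network and broadcast)
Usable hosts: 131070


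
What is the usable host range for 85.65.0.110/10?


Network: 85.64.0.0
Broadcast: 85.127.255.255
First usable = network + 1
Last usable = broadcast - 1
Range: 85.64.0.1 to 85.127.255.254


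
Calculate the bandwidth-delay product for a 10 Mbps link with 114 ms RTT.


BDP = bandwidth * RTT
= 10 Mbps * 114 ms
= 10 * 1e6 * 114 / 1000 bits
= 1140000 bits
= 142500 bytes
= 139.1602 KB
BDP = 1140000 bits (142500 bytes)


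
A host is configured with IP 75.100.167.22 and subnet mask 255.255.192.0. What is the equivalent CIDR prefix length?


Binary: 11111111.11111111.11000000.00000000
Count leading 1s
Prefix: /18


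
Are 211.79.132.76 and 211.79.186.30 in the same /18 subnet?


Mask: 255.255.192.0
211.79.132.76 AND mask = 211.79.128.0
211.79.186.30 AND mask = 211.79.128.0
Yes, same subnet (211.79.128.0)


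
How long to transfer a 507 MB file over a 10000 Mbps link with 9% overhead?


Effective throughput = 10000 * (1 - 9/100) = 9100 Mbps
File size in Mb = 507 * 8 = 4056 Mb
Time = 4056 / 9100
Time = 0.4457 seconds


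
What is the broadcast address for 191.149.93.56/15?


Network: 191.148.0.0/15
Host bits = 17
Set all host bits to 1:
Broadcast: 191.149.255.255


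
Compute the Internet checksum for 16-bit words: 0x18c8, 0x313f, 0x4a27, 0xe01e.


Sum all words (with carry folding):
+ 0x18c8 = 0x18c8
+ 0x313f = 0x4a07
+ 0x4a27 = 0x942e
+ 0xe01e = 0x744d
One's complement: ~0x744d
Checksum = 0x8bb2


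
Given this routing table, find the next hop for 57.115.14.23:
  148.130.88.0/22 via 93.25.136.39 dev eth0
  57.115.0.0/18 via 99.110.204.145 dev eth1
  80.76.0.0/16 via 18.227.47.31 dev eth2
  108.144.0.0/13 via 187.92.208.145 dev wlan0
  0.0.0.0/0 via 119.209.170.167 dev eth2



Longest prefix match for 57.115.14.23:
  /22 148.130.88.0: no
  /18 57.115.0.0: MATCH
  /16 80.76.0.0: no
  /13 108.144.0.0: no
  /0 0.0.0.0: MATCH
Selected: next-hop 99.110.204.145 via eth1 (matched /18)


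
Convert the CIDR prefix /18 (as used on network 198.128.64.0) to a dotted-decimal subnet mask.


/18 means 18 network bits, 14 host bits
Binary: 11111111111111111100000000000000
Mask: 255.255.192.0


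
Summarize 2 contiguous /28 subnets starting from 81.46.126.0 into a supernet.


Original prefix: /28
Number of subnets: 2 = 2^1
New prefix = 28 - 1 = 27
Supernet: 81.46.126.0/27


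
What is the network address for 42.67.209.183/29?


IP:   00101010.01000011.11010001.10110111
Mask: 11111111.11111111.11111111.11111000
AND operation:
Net:  00101010.01000011.11010001.10110000
Network: 42.67.209.176/29


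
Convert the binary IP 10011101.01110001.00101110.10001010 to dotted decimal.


10011101 = 157
01110001 = 113
00101110 = 46
10001010 = 138
IP: 157.113.46.138


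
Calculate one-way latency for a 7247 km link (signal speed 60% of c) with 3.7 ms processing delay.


Speed = 0.6 * 3e5 km/s = 180000 km/s
Propagation delay = 7247 / 180000 = 0.0403 s = 40.2611 ms
Processing delay = 3.7 ms
Total one-way latency = 43.9611 ms


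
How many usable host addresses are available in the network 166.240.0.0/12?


Host bits = 32 - 12 = 20
Total addresses = 2^20 = 1048576
Usable = total - 2 (network and broadcast)
Usable hosts: 1048574


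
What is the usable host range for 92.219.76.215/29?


Network: 92.219.76.208
Broadcast: 92.219.76.215
First usable = network + 1
Last usable = broadcast - 1
Range: 92.219.76.209 to 92.219.76.214


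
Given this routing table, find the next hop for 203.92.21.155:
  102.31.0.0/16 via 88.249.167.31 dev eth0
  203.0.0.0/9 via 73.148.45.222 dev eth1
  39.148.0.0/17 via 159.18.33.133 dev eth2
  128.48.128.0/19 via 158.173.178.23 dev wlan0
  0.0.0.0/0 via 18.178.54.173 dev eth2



Longest prefix match for 203.92.21.155:
  /16 102.31.0.0: no
  /9 203.0.0.0: MATCH
  /17 39.148.0.0: no
  /19 128.48.128.0: no
  /0 0.0.0.0: MATCH
Selected: next-hop 73.148.45.222 via eth1 (matched /9)


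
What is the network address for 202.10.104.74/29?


IP:   11001010.00001010.01101000.01001010
Mask: 11111111.11111111.11111111.11111000
AND operation:
Net:  11001010.00001010.01101000.01001000
Network: 202.10.104.72/29


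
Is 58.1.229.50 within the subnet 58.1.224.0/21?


Subnet network: 58.1.224.0
Test IP AND mask: 58.1.224.0
Yes, 58.1.229.50 is in 58.1.224.0/21


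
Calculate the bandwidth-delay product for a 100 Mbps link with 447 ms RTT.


BDP = bandwidth * RTT
= 100 Mbps * 447 ms
= 100 * 1e6 * 447 / 1000 bits
= 44700000 bits
= 5587500 bytes
= 5456.543 KB
BDP = 44700000 bits (5587500 bytes)


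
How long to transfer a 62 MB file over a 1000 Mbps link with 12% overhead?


Effective throughput = 1000 * (1 - 12/100) = 880 Mbps
File size in Mb = 62 * 8 = 496 Mb
Time = 496 / 880
Time = 0.5636 seconds


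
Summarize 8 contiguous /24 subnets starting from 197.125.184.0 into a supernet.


Original prefix: /24
Number of subnets: 8 = 2^3
New prefix = 24 - 3 = 21
Supernet: 197.125.184.0/21


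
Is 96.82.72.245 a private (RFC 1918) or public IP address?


RFC 1918 private ranges:
  10.0.0.0/8 (10.0.0.0 - 10.255.255.255)
  172.16.0.0/12 (172.16.0.0 - 172.31.255.255)
  192.168.0.0/16 (192.168.0.0 - 192.168.255.255)
Public (not in any RFC 1918 range)


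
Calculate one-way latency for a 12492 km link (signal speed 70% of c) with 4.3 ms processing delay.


Speed = 0.7 * 3e5 km/s = 210000 km/s
Propagation delay = 12492 / 210000 = 0.0595 s = 59.4857 ms
Processing delay = 4.3 ms
Total one-way latency = 63.7857 ms


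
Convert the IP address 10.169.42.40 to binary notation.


10 = 00001010
169 = 10101001
42 = 00101010
40 = 00101000
Binary: 00001010.10101001.00101010.00101000


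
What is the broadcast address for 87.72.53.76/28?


Network: 87.72.53.64/28
Host bits = 4
Set all host bits to 1:
Broadcast: 87.72.53.79


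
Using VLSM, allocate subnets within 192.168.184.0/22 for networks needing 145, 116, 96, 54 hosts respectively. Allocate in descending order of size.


145 hosts -> /24 (254 usable): 192.168.184.0/24
116 hosts -> /25 (126 usable): 192.168.185.0/25
96 hosts -> /25 (126 usable): 192.168.185.128/25
54 hosts -> /26 (62 usable): 192.168.186.0/26
Allocation: 192.168.184.0/24 (145 hosts, 254 usable); 192.168.185.0/25 (116 hosts, 126 usable); 192.168.185.128/25 (96 hosts, 126 usable); 192.168.186.0/26 (54 hosts, 62 usable)


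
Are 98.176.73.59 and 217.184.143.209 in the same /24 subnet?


Mask: 255.255.255.0
98.176.73.59 AND mask = 98.176.73.0
217.184.143.209 AND mask = 217.184.143.0
No, different subnets (98.176.73.0 vs 217.184.143.0)


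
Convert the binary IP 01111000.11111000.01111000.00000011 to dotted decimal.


01111000 = 120
11111000 = 248
01111000 = 120
00000011 = 3
IP: 120.248.120.3


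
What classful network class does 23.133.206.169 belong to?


First octet: 23
Binary: 00010111
0xxxxxxx -> Class A (1-126)
Class A, default mask 255.0.0.0 (/8)


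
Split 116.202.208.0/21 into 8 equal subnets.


New prefix = 21 + 3 = 24
Each subnet has 256 addresses
  116.202.208.0/24
  116.202.209.0/24
  116.202.210.0/24
  116.202.211.0/24
  116.202.212.0/24
  116.202.213.0/24
  116.202.214.0/24
  116.202.215.0/24
Subnets: 116.202.208.0/24, 116.202.209.0/24, 116.202.210.0/24, 116.202.211.0/24, 116.202.212.0/24, 116.202.213.0/24, 116.202.214.0/24, 116.202.215.0/24


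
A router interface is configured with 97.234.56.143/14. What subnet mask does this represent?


/14 means 14 network bits, 18 host bits
Binary: 11111111111111000000000000000000
Mask: 255.252.0.0


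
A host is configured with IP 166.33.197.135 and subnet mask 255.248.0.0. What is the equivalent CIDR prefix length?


Binary: 11111111.11111000.00000000.00000000
Count leading 1s
Prefix: /13


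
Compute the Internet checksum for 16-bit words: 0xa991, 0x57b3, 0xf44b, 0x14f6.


Sum all words (with carry folding):
+ 0xa991 = 0xa991
+ 0x57b3 = 0x0145
+ 0xf44b = 0xf590
+ 0x14f6 = 0x0a87
One's complement: ~0x0a87
Checksum = 0xf578


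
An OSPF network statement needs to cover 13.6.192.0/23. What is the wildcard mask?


Subnet mask: 255.255.254.0
Wildcard = 255.255.255.255 - subnet mask
255 - 255 = 0
255 - 255 = 0
255 - 254 = 1
255 - 0 = 255
Wildcard: 0.0.1.255


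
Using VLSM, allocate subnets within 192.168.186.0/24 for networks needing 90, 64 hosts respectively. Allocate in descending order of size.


90 hosts -> /25 (126 usable): 192.168.186.0/25
64 hosts -> /25 (126 usable): 192.168.186.128/25
Allocation: 192.168.186.0/25 (90 hosts, 126 usable); 192.168.186.128/25 (64 hosts, 126 usable)


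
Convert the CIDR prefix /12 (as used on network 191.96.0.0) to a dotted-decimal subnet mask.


/12 means 12 network bits, 20 host bits
Binary: 11111111111100000000000000000000
Mask: 255.240.0.0


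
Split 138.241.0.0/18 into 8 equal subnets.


New prefix = 18 + 3 = 21
Each subnet has 2048 addresses
  138.241.0.0/21
  138.241.8.0/21
  138.241.16.0/21
  138.241.24.0/21
  138.241.32.0/21
  138.241.40.0/21
  138.241.48.0/21
  138.241.56.0/21
Subnets: 138.241.0.0/21, 138.241.8.0/21, 138.241.16.0/21, 138.241.24.0/21, 138.241.32.0/21, 138.241.40.0/21, 138.241.48.0/21, 138.241.56.0/21


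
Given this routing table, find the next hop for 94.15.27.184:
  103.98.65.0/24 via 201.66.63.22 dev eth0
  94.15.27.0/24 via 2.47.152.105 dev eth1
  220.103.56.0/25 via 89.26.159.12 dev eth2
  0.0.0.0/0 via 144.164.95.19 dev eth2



Longest prefix match for 94.15.27.184:
  /24 103.98.65.0: no
  /24 94.15.27.0: MATCH
  /25 220.103.56.0: no
  /0 0.0.0.0: MATCH
Selected: next-hop 2.47.152.105 via eth1 (matched /24)


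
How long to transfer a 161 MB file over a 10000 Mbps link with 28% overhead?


Effective throughput = 10000 * (1 - 28/100) = 7200 Mbps
File size in Mb = 161 * 8 = 1288 Mb
Time = 1288 / 7200
Time = 0.1789 seconds


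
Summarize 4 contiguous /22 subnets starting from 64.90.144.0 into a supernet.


Original prefix: /22
Number of subnets: 4 = 2^2
New prefix = 22 - 2 = 20
Supernet: 64.90.144.0/20


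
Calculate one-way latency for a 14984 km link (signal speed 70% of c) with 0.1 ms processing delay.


Speed = 0.7 * 3e5 km/s = 210000 km/s
Propagation delay = 14984 / 210000 = 0.0714 s = 71.3524 ms
Processing delay = 0.1 ms
Total one-way latency = 71.4524 ms


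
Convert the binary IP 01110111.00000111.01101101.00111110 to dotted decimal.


01110111 = 119
00000111 = 7
01101101 = 109
00111110 = 62
IP: 119.7.109.62


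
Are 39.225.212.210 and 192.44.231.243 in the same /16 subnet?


Mask: 255.255.0.0
39.225.212.210 AND mask = 39.225.0.0
192.44.231.243 AND mask = 192.44.0.0
No, different subnets (39.225.0.0 vs 192.44.0.0)


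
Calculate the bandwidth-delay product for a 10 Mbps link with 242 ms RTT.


BDP = bandwidth * RTT
= 10 Mbps * 242 ms
= 10 * 1e6 * 242 / 1000 bits
= 2420000 bits
= 302500 bytes
= 295.4102 KB
BDP = 2420000 bits (302500 bytes)


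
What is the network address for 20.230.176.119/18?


IP:   00010100.11100110.10110000.01110111
Mask: 11111111.11111111.11000000.00000000
AND operation:
Net:  00010100.11100110.10000000.00000000
Network: 20.230.128.0/18


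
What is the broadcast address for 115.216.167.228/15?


Network: 115.216.0.0/15
Host bits = 17
Set all host bits to 1:
Broadcast: 115.217.255.255


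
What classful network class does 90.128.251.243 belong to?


First octet: 90
Binary: 01011010
0xxxxxxx -> Class A (1-126)
Class A, default mask 255.0.0.0 (/8)


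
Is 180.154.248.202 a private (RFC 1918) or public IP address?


RFC 1918 private ranges:
  10.0.0.0/8 (10.0.0.0 - 10.255.255.255)
  172.16.0.0/12 (172.16.0.0 - 172.31.255.255)
  192.168.0.0/16 (192.168.0.0 - 192.168.255.255)
Public (not in any RFC 1918 range)


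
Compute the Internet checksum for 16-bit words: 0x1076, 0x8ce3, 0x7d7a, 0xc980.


Sum all words (with carry folding):
+ 0x1076 = 0x1076
+ 0x8ce3 = 0x9d59
+ 0x7d7a = 0x1ad4
+ 0xc980 = 0xe454
One's complement: ~0xe454
Checksum = 0x1bab


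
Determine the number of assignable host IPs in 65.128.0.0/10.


Host bits = 32 - 10 = 22
Total addresses = 2^22 = 4194304
Usable = total - 2 (network and broadcast)
Usable hosts: 4194302


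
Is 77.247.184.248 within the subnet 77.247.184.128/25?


Subnet network: 77.247.184.128
Test IP AND mask: 77.247.184.128
Yes, 77.247.184.248 is in 77.247.184.128/25


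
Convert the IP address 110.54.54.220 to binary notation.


110 = 01101110
54 = 00110110
54 = 00110110
220 = 11011100
Binary: 01101110.00110110.00110110.11011100


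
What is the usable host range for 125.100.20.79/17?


Network: 125.100.0.0
Broadcast: 125.100.127.255
First usable = network + 1
Last usable = broadcast - 1
Range: 125.100.0.1 to 125.100.127.254


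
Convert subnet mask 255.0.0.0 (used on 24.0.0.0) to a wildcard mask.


Subnet mask: 255.0.0.0
Wildcard = 255.255.255.255 - subnet mask
255 - 255 = 0
255 - 0 = 255
255 - 0 = 255
255 - 0 = 255
Wildcard: 0.255.255.255


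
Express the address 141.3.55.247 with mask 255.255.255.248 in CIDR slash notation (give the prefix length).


Binary: 11111111.11111111.11111111.11111000
Count leading 1s
Prefix: /29


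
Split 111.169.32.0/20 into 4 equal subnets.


New prefix = 20 + 2 = 22
Each subnet has 1024 addresses
  111.169.32.0/22
  111.169.36.0/22
  111.169.40.0/22
  111.169.44.0/22
Subnets: 111.169.32.0/22, 111.169.36.0/22, 111.169.40.0/22, 111.169.44.0/22


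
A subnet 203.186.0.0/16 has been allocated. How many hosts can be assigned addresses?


Host bits = 32 - 16 = 16
Total addresses = 2^16 = 65536
Usable = total - 2 (network and broadcast)
Usable hosts: 65534


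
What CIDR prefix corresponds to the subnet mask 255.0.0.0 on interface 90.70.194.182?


Binary: 11111111.00000000.00000000.00000000
Count leading 1s
Prefix: /8


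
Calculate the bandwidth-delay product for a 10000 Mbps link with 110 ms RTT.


BDP = bandwidth * RTT
= 10000 Mbps * 110 ms
= 10000 * 1e6 * 110 / 1000 bits
= 1100000000 bits
= 137500000 bytes
= 134277.3438 KB
BDP = 1100000000 bits (137500000 bytes)


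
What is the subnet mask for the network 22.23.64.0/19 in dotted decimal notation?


/19 means 19 network bits, 13 host bits
Binary: 11111111111111111110000000000000
Mask: 255.255.224.0


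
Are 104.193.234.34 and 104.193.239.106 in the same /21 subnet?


Mask: 255.255.248.0
104.193.234.34 AND mask = 104.193.232.0
104.193.239.106 AND mask = 104.193.232.0
Yes, same subnet (104.193.232.0)


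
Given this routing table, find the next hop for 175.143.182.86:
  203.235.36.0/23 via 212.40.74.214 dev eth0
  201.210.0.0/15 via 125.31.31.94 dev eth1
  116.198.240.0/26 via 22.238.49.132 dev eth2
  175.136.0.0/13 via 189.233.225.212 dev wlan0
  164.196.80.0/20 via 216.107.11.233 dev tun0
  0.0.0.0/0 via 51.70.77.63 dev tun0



Longest prefix match for 175.143.182.86:
  /23 203.235.36.0: no
  /15 201.210.0.0: no
  /26 116.198.240.0: no
  /13 175.136.0.0: MATCH
  /20 164.196.80.0: no
  /0 0.0.0.0: MATCH
Selected: next-hop 189.233.225.212 via wlan0 (matched /13)


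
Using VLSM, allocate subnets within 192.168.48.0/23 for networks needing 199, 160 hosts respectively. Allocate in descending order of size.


199 hosts -> /24 (254 usable): 192.168.48.0/24
160 hosts -> /24 (254 usable): 192.168.49.0/24
Allocation: 192.168.48.0/24 (199 hosts, 254 usable); 192.168.49.0/24 (160 hosts, 254 usable)


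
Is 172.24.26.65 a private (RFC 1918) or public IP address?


RFC 1918 private ranges:
  10.0.0.0/8 (10.0.0.0 - 10.255.255.255)
  172.16.0.0/12 (172.16.0.0 - 172.31.255.255)
  192.168.0.0/16 (192.168.0.0 - 192.168.255.255)
Private (in 172.16.0.0/12)


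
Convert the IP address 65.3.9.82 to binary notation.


65 = 01000001
3 = 00000011
9 = 00001001
82 = 01010010
Binary: 01000001.00000011.00001001.01010010


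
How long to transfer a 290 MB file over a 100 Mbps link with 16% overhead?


Effective throughput = 100 * (1 - 16/100) = 84 Mbps
File size in Mb = 290 * 8 = 2320 Mb
Time = 2320 / 84
Time = 27.619 seconds


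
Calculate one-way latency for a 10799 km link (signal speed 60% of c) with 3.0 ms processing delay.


Speed = 0.6 * 3e5 km/s = 180000 km/s
Propagation delay = 10799 / 180000 = 0.06 s = 59.9944 ms
Processing delay = 3.0 ms
Total one-way latency = 62.9944 ms


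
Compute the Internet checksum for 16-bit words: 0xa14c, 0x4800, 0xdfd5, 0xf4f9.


Sum all words (with carry folding):
+ 0xa14c = 0xa14c
+ 0x4800 = 0xe94c
+ 0xdfd5 = 0xc922
+ 0xf4f9 = 0xbe1c
One's complement: ~0xbe1c
Checksum = 0x41e3


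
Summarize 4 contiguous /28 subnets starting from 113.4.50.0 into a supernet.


Original prefix: /28
Number of subnets: 4 = 2^2
New prefix = 28 - 2 = 26
Supernet: 113.4.50.0/26


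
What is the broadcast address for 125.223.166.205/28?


Network: 125.223.166.192/28
Host bits = 4
Set all host bits to 1:
Broadcast: 125.223.166.207


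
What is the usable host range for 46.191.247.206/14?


Network: 46.188.0.0
Broadcast: 46.191.255.255
First usable = network + 1
Last usable = broadcast - 1
Range: 46.188.0.1 to 46.191.255.254


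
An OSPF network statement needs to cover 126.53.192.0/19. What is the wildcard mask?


Subnet mask: 255.255.224.0
Wildcard = 255.255.255.255 - subnet mask
255 - 255 = 0
255 - 255 = 0
255 - 224 = 31
255 - 0 = 255
Wildcard: 0.0.31.255


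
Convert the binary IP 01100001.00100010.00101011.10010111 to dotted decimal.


01100001 = 97
00100010 = 34
00101011 = 43
10010111 = 151
IP: 97.34.43.151


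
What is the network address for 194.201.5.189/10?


IP:   11000010.11001001.00000101.10111101
Mask: 11111111.11000000.00000000.00000000
AND operation:
Net:  11000010.11000000.00000000.00000000
Network: 194.192.0.0/10


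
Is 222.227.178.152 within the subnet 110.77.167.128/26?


Subnet network: 110.77.167.128
Test IP AND mask: 222.227.178.128
No, 222.227.178.152 is not in 110.77.167.128/26


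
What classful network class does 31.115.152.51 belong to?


First octet: 31
Binary: 00011111
0xxxxxxx -> Class A (1-126)
Class A, default mask 255.0.0.0 (/8)


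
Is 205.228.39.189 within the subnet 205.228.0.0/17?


Subnet network: 205.228.0.0
Test IP AND mask: 205.228.0.0
Yes, 205.228.39.189 is in 205.228.0.0/17


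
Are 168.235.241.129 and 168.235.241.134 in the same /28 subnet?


Mask: 255.255.255.240
168.235.241.129 AND mask = 168.235.241.128
168.235.241.134 AND mask = 168.235.241.128
Yes, same subnet (168.235.241.128)


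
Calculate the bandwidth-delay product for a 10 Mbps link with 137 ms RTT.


BDP = bandwidth * RTT
= 10 Mbps * 137 ms
= 10 * 1e6 * 137 / 1000 bits
= 1370000 bits
= 171250 bytes
= 167.2363 KB
BDP = 1370000 bits (171250 bytes)


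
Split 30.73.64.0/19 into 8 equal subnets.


New prefix = 19 + 3 = 22
Each subnet has 1024 addresses
  30.73.64.0/22
  30.73.68.0/22
  30.73.72.0/22
  30.73.76.0/22
  30.73.80.0/22
  30.73.84.0/22
  30.73.88.0/22
  30.73.92.0/22
Subnets: 30.73.64.0/22, 30.73.68.0/22, 30.73.72.0/22, 30.73.76.0/22, 30.73.80.0/22, 30.73.84.0/22, 30.73.88.0/22, 30.73.92.0/22


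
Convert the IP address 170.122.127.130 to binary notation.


170 = 10101010
122 = 01111010
127 = 01111111
130 = 10000010
Binary: 10101010.01111010.01111111.10000010


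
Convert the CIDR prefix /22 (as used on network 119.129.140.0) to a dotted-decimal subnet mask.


/22 means 22 network bits, 10 host bits
Binary: 11111111111111111111110000000000
Mask: 255.255.252.0


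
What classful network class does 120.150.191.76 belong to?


First octet: 120
Binary: 01111000
0xxxxxxx -> Class A (1-126)
Class A, default mask 255.0.0.0 (/8)


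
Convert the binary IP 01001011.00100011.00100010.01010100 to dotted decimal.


01001011 = 75
00100011 = 35
00100010 = 34
01010100 = 84
IP: 75.35.34.84


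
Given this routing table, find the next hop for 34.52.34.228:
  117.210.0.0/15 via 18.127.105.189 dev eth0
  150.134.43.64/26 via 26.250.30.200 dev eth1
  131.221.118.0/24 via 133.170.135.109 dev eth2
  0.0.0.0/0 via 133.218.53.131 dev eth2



Longest prefix match for 34.52.34.228:
  /15 117.210.0.0: no
  /26 150.134.43.64: no
  /24 131.221.118.0: no
  /0 0.0.0.0: MATCH
Selected: next-hop 133.218.53.131 via eth2 (matched /0)


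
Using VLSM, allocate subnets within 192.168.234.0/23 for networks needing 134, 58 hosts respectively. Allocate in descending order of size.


134 hosts -> /24 (254 usable): 192.168.234.0/24
58 hosts -> /26 (62 usable): 192.168.235.0/26
Allocation: 192.168.234.0/24 (134 hosts, 254 usable); 192.168.235.0/26 (58 hosts, 62 usable)


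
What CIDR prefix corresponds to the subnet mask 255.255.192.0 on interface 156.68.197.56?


Binary: 11111111.11111111.11000000.00000000
Count leading 1s
Prefix: /18


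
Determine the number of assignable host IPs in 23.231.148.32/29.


Host bits = 32 - 29 = 3
Total addresses = 2^3 = 8
Usable = total - 2 (network and broadcast)
Usable hosts: 6


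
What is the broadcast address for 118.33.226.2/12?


Network: 118.32.0.0/12
Host bits = 20
Set all host bits to 1:
Broadcast: 118.47.255.255


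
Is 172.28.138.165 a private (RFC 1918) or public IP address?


RFC 1918 private ranges:
  10.0.0.0/8 (10.0.0.0 - 10.255.255.255)
  172.16.0.0/12 (172.16.0.0 - 172.31.255.255)
  192.168.0.0/16 (192.168.0.0 - 192.168.255.255)
Private (in 172.16.0.0/12)


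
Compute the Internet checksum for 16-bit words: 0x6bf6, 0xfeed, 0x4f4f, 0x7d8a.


Sum all words (with carry folding):
+ 0x6bf6 = 0x6bf6
+ 0xfeed = 0x6ae4
+ 0x4f4f = 0xba33
+ 0x7d8a = 0x37be
One's complement: ~0x37be
Checksum = 0xc841


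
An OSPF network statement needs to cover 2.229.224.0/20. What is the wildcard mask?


Subnet mask: 255.255.240.0
Wildcard = 255.255.255.255 - subnet mask
255 - 255 = 0
255 - 255 = 0
255 - 240 = 15
255 - 0 = 255
Wildcard: 0.0.15.255


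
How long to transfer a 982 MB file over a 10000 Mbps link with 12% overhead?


Effective throughput = 10000 * (1 - 12/100) = 8800 Mbps
File size in Mb = 982 * 8 = 7856 Mb
Time = 7856 / 8800
Time = 0.8927 seconds


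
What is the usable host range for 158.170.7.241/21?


Network: 158.170.0.0
Broadcast: 158.170.7.255
First usable = network + 1
Last usable = broadcast - 1
Range: 158.170.0.1 to 158.170.7.254


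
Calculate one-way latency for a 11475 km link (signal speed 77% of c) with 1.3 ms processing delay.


Speed = 0.77 * 3e5 km/s = 231000 km/s
Propagation delay = 11475 / 231000 = 0.0497 s = 49.6753 ms
Processing delay = 1.3 ms
Total one-way latency = 50.9753 ms


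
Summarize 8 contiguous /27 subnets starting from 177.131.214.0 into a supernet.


Original prefix: /27
Number of subnets: 8 = 2^3
New prefix = 27 - 3 = 24
Supernet: 177.131.214.0/24


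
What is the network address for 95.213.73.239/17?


IP:   01011111.11010101.01001001.11101111
Mask: 11111111.11111111.10000000.00000000
AND operation:
Net:  01011111.11010101.00000000.00000000
Network: 95.213.0.0/17


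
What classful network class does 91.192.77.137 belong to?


First octet: 91
Binary: 01011011
0xxxxxxx -> Class A (1-126)
Class A, default mask 255.0.0.0 (/8)


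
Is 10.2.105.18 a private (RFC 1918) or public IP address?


RFC 1918 private ranges:
  10.0.0.0/8 (10.0.0.0 - 10.255.255.255)
  172.16.0.0/12 (172.16.0.0 - 172.31.255.255)
  192.168.0.0/16 (192.168.0.0 - 192.168.255.255)
Private (in 10.0.0.0/8)


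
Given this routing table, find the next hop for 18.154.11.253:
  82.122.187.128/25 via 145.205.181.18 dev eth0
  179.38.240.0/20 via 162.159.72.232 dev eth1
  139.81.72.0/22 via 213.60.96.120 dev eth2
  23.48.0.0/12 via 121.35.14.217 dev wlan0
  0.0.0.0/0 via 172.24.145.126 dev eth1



Longest prefix match for 18.154.11.253:
  /25 82.122.187.128: no
  /20 179.38.240.0: no
  /22 139.81.72.0: no
  /12 23.48.0.0: no
  /0 0.0.0.0: MATCH
Selected: next-hop 172.24.145.126 via eth1 (matched /0)


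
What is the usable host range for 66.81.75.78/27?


Network: 66.81.75.64
Broadcast: 66.81.75.95
First usable = network + 1
Last usable = broadcast - 1
Range: 66.81.75.65 to 66.81.75.94


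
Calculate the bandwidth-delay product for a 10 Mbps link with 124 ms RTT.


BDP = bandwidth * RTT
= 10 Mbps * 124 ms
= 10 * 1e6 * 124 / 1000 bits
= 1240000 bits
= 155000 bytes
= 151.3672 KB
BDP = 1240000 bits (155000 bytes)


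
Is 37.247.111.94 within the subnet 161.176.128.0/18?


Subnet network: 161.176.128.0
Test IP AND mask: 37.247.64.0
No, 37.247.111.94 is not in 161.176.128.0/18


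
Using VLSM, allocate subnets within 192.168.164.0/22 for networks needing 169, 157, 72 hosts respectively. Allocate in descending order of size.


169 hosts -> /24 (254 usable): 192.168.164.0/24
157 hosts -> /24 (254 usable): 192.168.165.0/24
72 hosts -> /25 (126 usable): 192.168.166.0/25
Allocation: 192.168.164.0/24 (169 hosts, 254 usable); 192.168.165.0/24 (157 hosts, 254 usable); 192.168.166.0/25 (72 hosts, 126 usable)


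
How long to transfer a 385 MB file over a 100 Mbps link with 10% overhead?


Effective throughput = 100 * (1 - 10/100) = 90 Mbps
File size in Mb = 385 * 8 = 3080 Mb
Time = 3080 / 90
Time = 34.2222 seconds


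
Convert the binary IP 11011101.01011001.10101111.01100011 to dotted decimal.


11011101 = 221
01011001 = 89
10101111 = 175
01100011 = 99
IP: 221.89.175.99


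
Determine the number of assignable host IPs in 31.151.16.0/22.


Host bits = 32 - 22 = 10
Total addresses = 2^10 = 1024
Usable = total - 2 (network and broadcast)
Usable hosts: 1022


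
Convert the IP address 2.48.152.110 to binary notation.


2 = 00000010
48 = 00110000
152 = 10011000
110 = 01101110
Binary: 00000010.00110000.10011000.01101110


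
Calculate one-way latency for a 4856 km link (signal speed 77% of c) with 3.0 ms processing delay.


Speed = 0.77 * 3e5 km/s = 231000 km/s
Propagation delay = 4856 / 231000 = 0.021 s = 21.0216 ms
Processing delay = 3.0 ms
Total one-way latency = 24.0216 ms


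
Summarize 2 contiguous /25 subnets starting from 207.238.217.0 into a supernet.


Original prefix: /25
Number of subnets: 2 = 2^1
New prefix = 25 - 1 = 24
Supernet: 207.238.217.0/24


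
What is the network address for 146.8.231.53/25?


IP:   10010010.00001000.11100111.00110101
Mask: 11111111.11111111.11111111.10000000
AND operation:
Net:  10010010.00001000.11100111.00000000
Network: 146.8.231.0/25


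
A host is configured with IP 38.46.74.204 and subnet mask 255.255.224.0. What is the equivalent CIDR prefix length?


Binary: 11111111.11111111.11100000.00000000
Count leading 1s
Prefix: /19


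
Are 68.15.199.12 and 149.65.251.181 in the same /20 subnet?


Mask: 255.255.240.0
68.15.199.12 AND mask = 68.15.192.0
149.65.251.181 AND mask = 149.65.240.0
No, different subnets (68.15.192.0 vs 149.65.240.0)


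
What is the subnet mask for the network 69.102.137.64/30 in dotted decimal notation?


/30 means 30 network bits, 2 host bits
Binary: 11111111111111111111111111111100
Mask: 255.255.255.252


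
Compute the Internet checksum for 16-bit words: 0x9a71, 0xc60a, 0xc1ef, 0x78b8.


Sum all words (with carry folding):
+ 0x9a71 = 0x9a71
+ 0xc60a = 0x607c
+ 0xc1ef = 0x226c
+ 0x78b8 = 0x9b24
One's complement: ~0x9b24
Checksum = 0x64db


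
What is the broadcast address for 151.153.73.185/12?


Network: 151.144.0.0/12
Host bits = 20
Set all host bits to 1:
Broadcast: 151.159.255.255


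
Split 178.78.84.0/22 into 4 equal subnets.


New prefix = 22 + 2 = 24
Each subnet has 256 addresses
  178.78.84.0/24
  178.78.85.0/24
  178.78.86.0/24
  178.78.87.0/24
Subnets: 178.78.84.0/24, 178.78.85.0/24, 178.78.86.0/24, 178.78.87.0/24


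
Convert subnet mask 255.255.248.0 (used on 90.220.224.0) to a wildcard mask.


Subnet mask: 255.255.248.0
Wildcard = 255.255.255.255 - subnet mask
255 - 255 = 0
255 - 255 = 0
255 - 248 = 7
255 - 0 = 255
Wildcard: 0.0.7.255


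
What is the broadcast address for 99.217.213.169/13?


Network: 99.216.0.0/13
Host bits = 19
Set all host bits to 1:
Broadcast: 99.223.255.255


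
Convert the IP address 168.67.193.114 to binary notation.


168 = 10101000
67 = 01000011
193 = 11000001
114 = 01110010
Binary: 10101000.01000011.11000001.01110010


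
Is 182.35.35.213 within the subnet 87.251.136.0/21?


Subnet network: 87.251.136.0
Test IP AND mask: 182.35.32.0
No, 182.35.35.213 is not in 87.251.136.0/21


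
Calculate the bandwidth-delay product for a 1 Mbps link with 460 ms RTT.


BDP = bandwidth * RTT
= 1 Mbps * 460 ms
= 1 * 1e6 * 460 / 1000 bits
= 460000 bits
= 57500 bytes
= 56.1523 KB
BDP = 460000 bits (57500 bytes)


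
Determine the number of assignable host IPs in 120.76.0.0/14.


Host bits = 32 - 14 = 18
Total addresses = 2^18 = 262144
Usable = total - 2 (network and broadcast)
Usable hosts: 262142


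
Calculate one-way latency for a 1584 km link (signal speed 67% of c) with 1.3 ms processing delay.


Speed = 0.67 * 3e5 km/s = 201000 km/s
Propagation delay = 1584 / 201000 = 0.0079 s = 7.8806 ms
Processing delay = 1.3 ms
Total one-way latency = 9.1806 ms


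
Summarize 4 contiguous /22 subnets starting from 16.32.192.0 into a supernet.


Original prefix: /22
Number of subnets: 4 = 2^2
New prefix = 22 - 2 = 20
Supernet: 16.32.192.0/20


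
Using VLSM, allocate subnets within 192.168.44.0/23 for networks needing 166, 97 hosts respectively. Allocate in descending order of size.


166 hosts -> /24 (254 usable): 192.168.44.0/24
97 hosts -> /25 (126 usable): 192.168.45.0/25
Allocation: 192.168.44.0/24 (166 hosts, 254 usable); 192.168.45.0/25 (97 hosts, 126 usable)


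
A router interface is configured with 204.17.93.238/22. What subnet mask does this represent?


/22 means 22 network bits, 10 host bits
Binary: 11111111111111111111110000000000
Mask: 255.255.252.0


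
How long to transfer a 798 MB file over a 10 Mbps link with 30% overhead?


Effective throughput = 10 * (1 - 30/100) = 7 Mbps
File size in Mb = 798 * 8 = 6384 Mb
Time = 6384 / 7
Time = 912 seconds


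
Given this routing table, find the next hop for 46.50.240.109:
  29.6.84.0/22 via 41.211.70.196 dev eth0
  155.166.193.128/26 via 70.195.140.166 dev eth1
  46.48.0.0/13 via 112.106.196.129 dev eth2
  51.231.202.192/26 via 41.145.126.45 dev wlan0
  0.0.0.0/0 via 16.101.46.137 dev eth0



Longest prefix match for 46.50.240.109:
  /22 29.6.84.0: no
  /26 155.166.193.128: no
  /13 46.48.0.0: MATCH
  /26 51.231.202.192: no
  /0 0.0.0.0: MATCH
Selected: next-hop 112.106.196.129 via eth2 (matched /13)


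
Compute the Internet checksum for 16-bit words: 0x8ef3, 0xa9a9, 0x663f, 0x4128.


Sum all words (with carry folding):
+ 0x8ef3 = 0x8ef3
+ 0xa9a9 = 0x389d
+ 0x663f = 0x9edc
+ 0x4128 = 0xe004
One's complement: ~0xe004
Checksum = 0x1ffb


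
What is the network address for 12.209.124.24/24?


IP:   00001100.11010001.01111100.00011000
Mask: 11111111.11111111.11111111.00000000
AND operation:
Net:  00001100.11010001.01111100.00000000
Network: 12.209.124.0/24


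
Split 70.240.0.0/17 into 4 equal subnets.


New prefix = 17 + 2 = 19
Each subnet has 8192 addresses
  70.240.0.0/19
  70.240.32.0/19
  70.240.64.0/19
  70.240.96.0/19
Subnets: 70.240.0.0/19, 70.240.32.0/19, 70.240.64.0/19, 70.240.96.0/19
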